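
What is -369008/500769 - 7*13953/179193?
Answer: -5477821883/4273061877 ≈ -1.2819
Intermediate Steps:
-369008/500769 - 7*13953/179193 = -369008*1/500769 - 97671*1/179193 = -369008/500769 - 4651/8533 = -5477821883/4273061877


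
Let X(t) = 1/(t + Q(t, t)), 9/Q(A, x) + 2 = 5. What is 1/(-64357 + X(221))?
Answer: -224/14415967 ≈ -1.5538e-5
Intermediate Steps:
Q(A, x) = 3 (Q(A, x) = 9/(-2 + 5) = 9/3 = 9*(1/3) = 3)
X(t) = 1/(3 + t) (X(t) = 1/(t + 3) = 1/(3 + t))
1/(-64357 + X(221)) = 1/(-64357 + 1/(3 + 221)) = 1/(-64357 + 1/224) = 1/(-14415967/224) = -224/14415967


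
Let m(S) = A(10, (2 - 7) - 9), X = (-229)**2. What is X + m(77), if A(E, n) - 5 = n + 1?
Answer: 52433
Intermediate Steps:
X = 52441
A(E, n) = 6 + n (A(E, n) = 5 + (n + 1) = 5 + (1 + n) = 6 + n)
m(S) = -8 (m(S) = 6 + ((2 - 7) - 9) = 6 + (-5 - 9) = 6 - 14 = -8)
X + m(77) = 52441 - 8 = 52433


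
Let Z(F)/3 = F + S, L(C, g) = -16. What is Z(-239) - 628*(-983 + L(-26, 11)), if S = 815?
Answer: 629100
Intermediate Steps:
Z(F) = 2445 + 3*F (Z(F) = 3*(F + 815) = 3*(815 + F) = 2445 + 3*F)
Z(-239) - 628*(-983 + L(-26, 11)) = (2445 + 3*(-239)) - 628*(-983 - 16) = (2445 - 717) - 628*(-999) = 1728 - 1*(-627372) = 1728 + 627372 = 629100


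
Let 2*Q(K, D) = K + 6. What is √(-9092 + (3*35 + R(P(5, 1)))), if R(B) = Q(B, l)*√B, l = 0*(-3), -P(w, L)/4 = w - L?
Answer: √(-8987 - 20*I) ≈ 0.105 - 94.8*I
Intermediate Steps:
P(w, L) = -4*w + 4*L (P(w, L) = -4*(w - L) = -4*w + 4*L)
l = 0
Q(K, D) = 3 + K/2 (Q(K, D) = (K + 6)/2 = (6 + K)/2 = 3 + K/2)
R(B) = √B*(3 + B/2) (R(B) = (3 + B/2)*√B = √B*(3 + B/2))
√(-9092 + (3*35 + R(P(5, 1)))) = √(-9092 + (3*35 + √(-4*5 + 4*1)*(6 + (-4*5 + 4*1))/2)) = √(-9092 + (105 + √(-20 + 4)*(6 + (-20 + 4))/2)) = √(-9092 + (105 + √(-16)*(6 - 16)/2)) = √(-9092 + (105 + (½)*(4*I)*(-10))) = √(-9092 + (105 - 20*I)) = √(-8987 - 20*I)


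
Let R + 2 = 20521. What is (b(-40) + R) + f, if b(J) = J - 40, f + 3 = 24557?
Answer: 44993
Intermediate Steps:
R = 20519 (R = -2 + 20521 = 20519)
f = 24554 (f = -3 + 24557 = 24554)
b(J) = -40 + J
(b(-40) + R) + f = ((-40 - 40) + 20519) + 24554 = (-80 + 20519) + 24554 = 20439 + 24554 = 44993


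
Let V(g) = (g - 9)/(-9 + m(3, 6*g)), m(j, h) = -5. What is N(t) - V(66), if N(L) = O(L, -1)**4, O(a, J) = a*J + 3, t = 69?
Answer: 265646361/14 ≈ 1.8975e+7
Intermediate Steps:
V(g) = 9/14 - g/14 (V(g) = (g - 9)/(-9 - 5) = (-9 + g)/(-14) = (-9 + g)*(-1/14) = 9/14 - g/14)
O(a, J) = 3 + J*a (O(a, J) = J*a + 3 = 3 + J*a)
N(L) = (3 - L)**4
N(t) - V(66) = (-3 + 69)**4 - (9/14 - 1/14*66) = 66**4 - (9/14 - 33/7) = 18974736 - 1*(-57/14) = 18974736 + 57/14 = 265646361/14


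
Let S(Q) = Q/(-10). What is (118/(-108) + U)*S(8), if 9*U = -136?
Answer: 350/27 ≈ 12.963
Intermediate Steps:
U = -136/9 (U = (⅑)*(-136) = -136/9 ≈ -15.111)
S(Q) = -Q/10 (S(Q) = Q*(-⅒) = -Q/10)
(118/(-108) + U)*S(8) = (118/(-108) - 136/9)*(-⅒*8) = (118*(-1/108) - 136/9)*(-⅘) = (-59/54 - 136/9)*(-⅘) = -875/54*(-⅘) = 350/27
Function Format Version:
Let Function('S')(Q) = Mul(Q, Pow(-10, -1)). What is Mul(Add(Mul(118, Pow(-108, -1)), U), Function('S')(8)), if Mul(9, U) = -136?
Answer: Rational(350, 27) ≈ 12.963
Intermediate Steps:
U = Rational(-136, 9) (U = Mul(Rational(1, 9), -136) = Rational(-136, 9) ≈ -15.111)
Function('S')(Q) = Mul(Rational(-1, 10), Q) (Function('S')(Q) = Mul(Q, Rational(-1, 10)) = Mul(Rational(-1, 10), Q))
Mul(Add(Mul(118, Pow(-108, -1)), U), Function('S')(8)) = Mul(Add(Mul(118, Pow(-108, -1)), Rational(-136, 9)), Mul(Rational(-1, 10), 8)) = Mul(Add(Mul(118, Rational(-1, 108)), Rational(-136, 9)), Rational(-4, 5)) = Mul(Add(Rational(-59, 54), Rational(-136, 9)), Rational(-4, 5)) = Mul(Rational(-875, 54), Rational(-4, 5)) = Rational(350, 27)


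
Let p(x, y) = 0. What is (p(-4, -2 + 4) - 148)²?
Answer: 21904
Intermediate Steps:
(p(-4, -2 + 4) - 148)² = (0 - 148)² = (-148)² = 21904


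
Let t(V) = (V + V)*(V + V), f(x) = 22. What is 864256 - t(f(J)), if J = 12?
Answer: 862320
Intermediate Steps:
t(V) = 4*V**2 (t(V) = (2*V)*(2*V) = 4*V**2)
864256 - t(f(J)) = 864256 - 4*22**2 = 864256 - 4*484 = 864256 - 1*1936 = 864256 - 1936 = 862320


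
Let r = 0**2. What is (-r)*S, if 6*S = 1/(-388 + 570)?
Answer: 0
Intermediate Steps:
S = 1/1092 (S = 1/(6*(-388 + 570)) = (1/6)/182 = (1/6)*(1/182) = 1/1092 ≈ 0.00091575)
r = 0
(-r)*S = -1*0*(1/1092) = 0*(1/1092) = 0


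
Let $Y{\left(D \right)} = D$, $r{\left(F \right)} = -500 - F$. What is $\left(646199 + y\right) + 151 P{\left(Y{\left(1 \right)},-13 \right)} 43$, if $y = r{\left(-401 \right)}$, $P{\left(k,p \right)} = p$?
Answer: $561691$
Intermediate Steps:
$y = -99$ ($y = -500 - -401 = -500 + 401 = -99$)
$\left(646199 + y\right) + 151 P{\left(Y{\left(1 \right)},-13 \right)} 43 = \left(646199 - 99\right) + 151 \left(-13\right) 43 = 646100 - 84409 = 561691$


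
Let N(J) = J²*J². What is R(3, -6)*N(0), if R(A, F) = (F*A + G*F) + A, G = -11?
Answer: 0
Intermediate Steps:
N(J) = J⁴
R(A, F) = A - 11*F + A*F (R(A, F) = (F*A - 11*F) + A = (A*F - 11*F) + A = (-11*F + A*F) + A = A - 11*F + A*F)
R(3, -6)*N(0) = (3 - 11*(-6) + 3*(-6))*0⁴ = (3 + 66 - 18)*0 = 51*0 = 0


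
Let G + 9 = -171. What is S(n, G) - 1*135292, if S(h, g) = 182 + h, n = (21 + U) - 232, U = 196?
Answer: -135125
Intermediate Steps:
n = -15 (n = (21 + 196) - 232 = 217 - 232 = -15)
G = -180 (G = -9 - 171 = -180)
S(n, G) - 1*135292 = (182 - 15) - 1*135292 = 167 - 135292 = -135125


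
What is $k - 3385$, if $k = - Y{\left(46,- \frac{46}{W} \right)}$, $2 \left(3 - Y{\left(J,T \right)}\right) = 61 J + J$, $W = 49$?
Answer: $-1962$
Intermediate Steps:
$Y{\left(J,T \right)} = 3 - 31 J$ ($Y{\left(J,T \right)} = 3 - \frac{61 J + J}{2} = 3 - \frac{62 J}{2} = 3 - 31 J$)
$k = 1423$ ($k = - (3 - 1426) = \left(-1\right) \left(-1423\right) = 1423$)
$k - 3385 = 1423 - 3385 = -1962$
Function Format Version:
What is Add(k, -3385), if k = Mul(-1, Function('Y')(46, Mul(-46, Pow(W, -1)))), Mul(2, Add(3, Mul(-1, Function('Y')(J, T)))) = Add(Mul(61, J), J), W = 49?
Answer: -1962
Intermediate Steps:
Function('Y')(J, T) = Add(3, Mul(-31, J)) (Function('Y')(J, T) = Add(3, Mul(Rational(-1, 2), Add(Mul(61, J), J))) = Add(3, Mul(Rational(-1, 2), Mul(62, J))) = Add(3, Mul(-31, J)))
k = 1423 (k = Mul(-1, Add(3, Mul(-31, 46))) = Mul(-1, Add(3, -1426)) = Mul(-1, -1423) = 1423)
Add(k, -3385) = Add(1423, -3385) = -1962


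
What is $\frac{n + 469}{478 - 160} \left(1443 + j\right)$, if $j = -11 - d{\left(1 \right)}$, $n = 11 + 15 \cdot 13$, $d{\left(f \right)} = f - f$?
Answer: $\frac{161100}{53} \approx 3039.6$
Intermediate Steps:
$d{\left(f \right)} = 0$
$n = 206$ ($n = 11 + 195 = 206$)
$j = -11$ ($j = -11 - 0 = -11 + 0 = -11$)
$\frac{n + 469}{478 - 160} \left(1443 + j\right) = \frac{206 + 469}{478 - 160} \left(1443 - 11\right) = \frac{675}{318} \cdot 1432 = 675 \cdot \frac{1}{318} \cdot 1432 = \frac{225}{106} \cdot 1432 = \frac{161100}{53}$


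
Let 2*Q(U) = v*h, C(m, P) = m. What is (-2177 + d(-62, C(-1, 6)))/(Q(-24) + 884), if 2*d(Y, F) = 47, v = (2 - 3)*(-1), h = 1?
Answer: -4307/1769 ≈ -2.4347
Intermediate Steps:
v = 1 (v = -1*(-1) = 1)
d(Y, F) = 47/2 (d(Y, F) = (½)*47 = 47/2)
Q(U) = ½ (Q(U) = (1*1)/2 = (½)*1 = ½)
(-2177 + d(-62, C(-1, 6)))/(Q(-24) + 884) = (-2177 + 47/2)/(½ + 884) = -4307/(2*1769/2) = -4307/2*2/1769 = -4307/1769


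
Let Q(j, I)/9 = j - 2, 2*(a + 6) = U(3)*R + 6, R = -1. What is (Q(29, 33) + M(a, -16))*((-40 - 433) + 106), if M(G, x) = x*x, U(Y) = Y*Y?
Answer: -183133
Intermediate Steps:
U(Y) = Y**2
a = -15/2 (a = -6 + (3**2*(-1) + 6)/2 = -6 + (9*(-1) + 6)/2 = -6 + (-9 + 6)/2 = -6 + (1/2)*(-3) = -6 - 3/2 = -15/2 ≈ -7.5000)
M(G, x) = x**2
Q(j, I) = -18 + 9*j (Q(j, I) = 9*(j - 2) = 9*(-2 + j) = -18 + 9*j)
(Q(29, 33) + M(a, -16))*((-40 - 433) + 106) = ((-18 + 9*29) + (-16)**2)*((-40 - 433) + 106) = ((-18 + 261) + 256)*(-473 + 106) = (243 + 256)*(-367) = 499*(-367) = -183133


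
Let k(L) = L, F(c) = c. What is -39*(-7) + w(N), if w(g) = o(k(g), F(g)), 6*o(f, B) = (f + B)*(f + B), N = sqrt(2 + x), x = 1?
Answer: 275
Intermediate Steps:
N = sqrt(3) (N = sqrt(2 + 1) = sqrt(3) ≈ 1.7320)
o(f, B) = (B + f)**2/6 (o(f, B) = ((f + B)*(f + B))/6 = ((B + f)*(B + f))/6 = (B + f)**2/6)
w(g) = 2*g**2/3 (w(g) = (g + g)**2/6 = (2*g)**2/6 = (4*g**2)/6 = 2*g**2/3)
-39*(-7) + w(N) = -39*(-7) + 2*(sqrt(3))**2/3 = 273 + (2/3)*3 = 273 + 2 = 275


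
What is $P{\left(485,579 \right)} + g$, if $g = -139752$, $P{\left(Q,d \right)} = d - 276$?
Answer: $-139449$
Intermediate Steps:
$P{\left(Q,d \right)} = -276 + d$
$P{\left(485,579 \right)} + g = \left(-276 + 579\right) - 139752 = 303 - 139752 = -139449$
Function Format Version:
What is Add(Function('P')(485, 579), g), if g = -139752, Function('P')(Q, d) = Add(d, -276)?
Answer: -139449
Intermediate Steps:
Function('P')(Q, d) = Add(-276, d)
Add(Function('P')(485, 579), g) = Add(Add(-276, 579), -139752) = Add(303, -139752) = -139449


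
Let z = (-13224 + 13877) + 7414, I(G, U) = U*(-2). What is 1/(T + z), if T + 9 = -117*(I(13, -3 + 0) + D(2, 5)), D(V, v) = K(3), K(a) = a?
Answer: 1/7005 ≈ 0.00014276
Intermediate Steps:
I(G, U) = -2*U
D(V, v) = 3
T = -1062 (T = -9 - 117*(-2*(-3 + 0) + 3) = -9 - 117*(-2*(-3) + 3) = -9 - 117*(6 + 3) = -9 - 117*9 = -9 - 1053 = -1062)
z = 8067 (z = 653 + 7414 = 8067)
1/(T + z) = 1/(-1062 + 8067) = 1/7005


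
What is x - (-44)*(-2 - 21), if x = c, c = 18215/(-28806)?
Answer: -29169887/28806 ≈ -1012.6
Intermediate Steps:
c = -18215/28806 (c = 18215*(-1/28806) = -18215/28806 ≈ -0.63233)
x = -18215/28806 ≈ -0.63233
x - (-44)*(-2 - 21) = -18215/28806 - (-44)*(-2 - 21) = -18215/28806 - (-44)*(-23) = -18215/28806 - 1*1012 = -18215/28806 - 1012 = -29169887/28806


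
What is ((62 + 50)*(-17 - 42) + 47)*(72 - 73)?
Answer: 6561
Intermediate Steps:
((62 + 50)*(-17 - 42) + 47)*(72 - 73) = (112*(-59) + 47)*(-1) = (-6608 + 47)*(-1) = -6561*(-1) = 6561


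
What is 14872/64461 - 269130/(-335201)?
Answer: 22333498202/21607391661 ≈ 1.0336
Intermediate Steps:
14872/64461 - 269130/(-335201) = 14872*(1/64461) - 269130*(-1/335201) = 14872/64461 + 269130/335201 = 22333498202/21607391661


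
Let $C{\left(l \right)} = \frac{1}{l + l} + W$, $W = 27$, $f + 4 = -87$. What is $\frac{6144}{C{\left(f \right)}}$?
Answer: $\frac{1118208}{4913} \approx 227.6$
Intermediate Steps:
$f = -91$ ($f = -4 - 87 = -91$)
$C{\left(l \right)} = 27 + \frac{1}{2 l}$ ($C{\left(l \right)} = \frac{1}{l + l} + 27 = \frac{1}{2 l} + 27 = 27 + \frac{1}{2 l}$)
$\frac{6144}{C{\left(f \right)}} = \frac{6144}{27 + \frac{1}{2 \left(-91\right)}} = \frac{6144}{27 + \frac{1}{2} \left(- \frac{1}{91}\right)} = \frac{6144}{27 - \frac{1}{182}} = \frac{6144}{\frac{4913}{182}} = 6144 \cdot \frac{182}{4913} = \frac{1118208}{4913}$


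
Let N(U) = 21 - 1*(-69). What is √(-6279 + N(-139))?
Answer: I*√6189 ≈ 78.67*I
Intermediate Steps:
N(U) = 90 (N(U) = 21 + 69 = 90)
√(-6279 + N(-139)) = √(-6279 + 90) = √(-6189) = I*√6189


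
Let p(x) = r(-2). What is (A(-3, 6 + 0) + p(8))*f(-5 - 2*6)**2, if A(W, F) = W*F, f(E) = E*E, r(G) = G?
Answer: -1670420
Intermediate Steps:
p(x) = -2
f(E) = E**2
A(W, F) = F*W
(A(-3, 6 + 0) + p(8))*f(-5 - 2*6)**2 = ((6 + 0)*(-3) - 2)*((-5 - 2*6)**2)**2 = (6*(-3) - 2)*((-5 - 12)**2)**2 = (-18 - 2)*((-17)**2)**2 = -20*289**2 = -20*83521 = -1670420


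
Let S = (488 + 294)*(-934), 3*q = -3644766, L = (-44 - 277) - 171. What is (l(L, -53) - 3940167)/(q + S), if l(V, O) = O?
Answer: 394022/194531 ≈ 2.0255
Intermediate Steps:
L = -492 (L = -321 - 171 = -492)
q = -1214922 (q = (⅓)*(-3644766) = -1214922)
S = -730388 (S = 782*(-934) = -730388)
(l(L, -53) - 3940167)/(q + S) = (-53 - 3940167)/(-1214922 - 730388) = -3940220/(-1945310) = -3940220*(-1/1945310) = 394022/194531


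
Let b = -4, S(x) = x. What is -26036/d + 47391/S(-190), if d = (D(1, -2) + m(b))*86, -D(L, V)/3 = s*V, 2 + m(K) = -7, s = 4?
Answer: -6608123/24510 ≈ -269.61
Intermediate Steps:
m(K) = -9 (m(K) = -2 - 7 = -9)
D(L, V) = -12*V
d = 1290 (d = (-12*(-2) - 9)*86 = (24 - 9)*86 = 15*86 = 1290)
-26036/d + 47391/S(-190) = -26036/1290 + 47391/(-190) = -26036*1/1290 + 47391*(-1/190) = -13018/645 - 47391/190 = -6608123/24510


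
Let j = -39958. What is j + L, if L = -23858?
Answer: -63816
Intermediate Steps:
j + L = -39958 - 23858 = -63816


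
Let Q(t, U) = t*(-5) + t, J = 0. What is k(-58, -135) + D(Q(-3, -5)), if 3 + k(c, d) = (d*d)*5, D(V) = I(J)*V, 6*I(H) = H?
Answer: 91122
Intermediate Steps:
Q(t, U) = -4*t (Q(t, U) = -5*t + t = -4*t)
I(H) = H/6
D(V) = 0 (D(V) = ((⅙)*0)*V = 0*V = 0)
k(c, d) = -3 + 5*d² (k(c, d) = -3 + (d*d)*5 = -3 + d²*5 = -3 + 5*d²)
k(-58, -135) + D(Q(-3, -5)) = (-3 + 5*(-135)²) + 0 = (-3 + 5*18225) + 0 = (-3 + 91125) + 0 = 91122 + 0 = 91122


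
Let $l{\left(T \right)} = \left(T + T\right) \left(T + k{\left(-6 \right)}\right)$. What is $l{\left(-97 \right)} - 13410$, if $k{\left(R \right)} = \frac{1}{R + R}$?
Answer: $\frac{32545}{6} \approx 5424.2$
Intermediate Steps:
$k{\left(R \right)} = \frac{1}{2 R}$
$l{\left(T \right)} = 2 T \left(- \frac{1}{12} + T\right)$ ($l{\left(T \right)} = \left(T + T\right) \left(T + \frac{1}{2 \left(-6\right)}\right) = 2 T \left(T + \frac{1}{2} \left(- \frac{1}{6}\right)\right) = 2 T \left(T - \frac{1}{12}\right) = 2 T \left(- \frac{1}{12} + T\right)$)
$l{\left(-97 \right)} - 13410 = \frac{1}{6} \left(-97\right) \left(-1 + 12 \left(-97\right)\right) - 13410 = \frac{1}{6} \left(-97\right) \left(-1 - 1164\right) - 13410 = \frac{1}{6} \left(-97\right) \left(-1165\right) - 13410 = \frac{113005}{6} - 13410 = \frac{32545}{6}$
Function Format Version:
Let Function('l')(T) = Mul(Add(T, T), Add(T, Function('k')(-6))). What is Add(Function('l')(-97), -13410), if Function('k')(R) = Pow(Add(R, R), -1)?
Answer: Rational(32545, 6) ≈ 5424.2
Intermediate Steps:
Function('k')(R) = Mul(Rational(1, 2), Pow(R, -1)) (Function('k')(R) = Pow(Mul(2, R), -1) = Mul(Rational(1, 2), Pow(R, -1)))
Function('l')(T) = Mul(2, T, Add(Rational(-1, 12), T)) (Function('l')(T) = Mul(Add(T, T), Add(T, Mul(Rational(1, 2), Pow(-6, -1)))) = Mul(Mul(2, T), Add(T, Mul(Rational(1, 2), Rational(-1, 6)))) = Mul(Mul(2, T), Add(T, Rational(-1, 12))) = Mul(Mul(2, T), Add(Rational(-1, 12), T)) = Mul(2, T, Add(Rational(-1, 12), T)))
Add(Function('l')(-97), -13410) = Add(Mul(Rational(1, 6), -97, Add(-1, Mul(12, -97))), -13410) = Add(Mul(Rational(1, 6), -97, Add(-1, -1164)), -13410) = Add(Mul(Rational(1, 6), -97, -1165), -13410) = Add(Rational(113005, 6), -13410) = Rational(32545, 6)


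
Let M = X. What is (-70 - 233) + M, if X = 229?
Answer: -74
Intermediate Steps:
M = 229
(-70 - 233) + M = (-70 - 233) + 229 = -303 + 229 = -74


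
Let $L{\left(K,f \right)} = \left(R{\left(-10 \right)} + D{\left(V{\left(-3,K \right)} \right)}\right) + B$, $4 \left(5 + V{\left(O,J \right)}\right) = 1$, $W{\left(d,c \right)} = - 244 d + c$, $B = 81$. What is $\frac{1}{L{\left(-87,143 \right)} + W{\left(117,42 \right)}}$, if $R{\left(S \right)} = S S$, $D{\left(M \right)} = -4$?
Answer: $- \frac{1}{28329} \approx -3.53 \cdot 10^{-5}$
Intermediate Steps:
$W{\left(d,c \right)} = c - 244 d$
$V{\left(O,J \right)} = - \frac{19}{4}$ ($V{\left(O,J \right)} = -5 + \frac{1}{4} \cdot 1 = -5 + \frac{1}{4} = - \frac{19}{4}$)
$R{\left(S \right)} = S^{2}$
$L{\left(K,f \right)} = 177$ ($L{\left(K,f \right)} = \left(\left(-10\right)^{2} - 4\right) + 81 = \left(100 - 4\right) + 81 = 96 + 81 = 177$)
$\frac{1}{L{\left(-87,143 \right)} + W{\left(117,42 \right)}} = \frac{1}{177 + \left(42 - 28548\right)} = \frac{1}{177 - 28506} = \frac{1}{-28329} = - \frac{1}{28329}$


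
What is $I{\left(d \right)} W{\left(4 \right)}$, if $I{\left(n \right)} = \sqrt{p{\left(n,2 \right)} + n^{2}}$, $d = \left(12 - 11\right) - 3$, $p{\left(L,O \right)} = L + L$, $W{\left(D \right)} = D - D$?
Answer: $0$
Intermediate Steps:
$W{\left(D \right)} = 0$
$p{\left(L,O \right)} = 2 L$
$d = -2$ ($d = 1 - 3 = -2$)
$I{\left(n \right)} = \sqrt{n^{2} + 2 n}$ ($I{\left(n \right)} = \sqrt{2 n + n^{2}} = \sqrt{n^{2} + 2 n}$)
$I{\left(d \right)} W{\left(4 \right)} = \sqrt{- 2 \left(2 - 2\right)} 0 = \sqrt{\left(-2\right) 0} \cdot 0 = \sqrt{0} \cdot 0 = 0 \cdot 0 = 0$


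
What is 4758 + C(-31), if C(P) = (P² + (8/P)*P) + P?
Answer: 5696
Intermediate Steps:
C(P) = 8 + P + P² (C(P) = (P² + 8) + P = (8 + P²) + P = 8 + P + P²)
4758 + C(-31) = 4758 + (8 - 31 + (-31)²) = 4758 + (8 - 31 + 961) = 4758 + 938 = 5696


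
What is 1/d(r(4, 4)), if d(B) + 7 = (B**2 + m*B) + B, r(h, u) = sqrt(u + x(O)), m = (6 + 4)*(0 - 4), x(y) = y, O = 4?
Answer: -1/12167 - 78*sqrt(2)/12167 ≈ -0.0091484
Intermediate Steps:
m = -40 (m = 10*(-4) = -40)
r(h, u) = sqrt(4 + u) (r(h, u) = sqrt(u + 4) = sqrt(4 + u))
d(B) = -7 + B**2 - 39*B (d(B) = -7 + ((B**2 - 40*B) + B) = -7 + (B**2 - 39*B) = -7 + B**2 - 39*B)
1/d(r(4, 4)) = 1/(-7 + (sqrt(4 + 4))**2 - 39*sqrt(4 + 4)) = 1/(-7 + (sqrt(8))**2 - 78*sqrt(2)) = 1/(-7 + (2*sqrt(2))**2 - 78*sqrt(2)) = 1/(-7 + 8 - 78*sqrt(2)) = 1/(1 - 78*sqrt(2))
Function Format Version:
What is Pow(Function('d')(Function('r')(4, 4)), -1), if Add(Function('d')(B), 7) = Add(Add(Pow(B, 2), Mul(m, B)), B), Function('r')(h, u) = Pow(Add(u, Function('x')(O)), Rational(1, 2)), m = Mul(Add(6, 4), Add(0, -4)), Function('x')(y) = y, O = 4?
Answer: Add(Rational(-1, 12167), Mul(Rational(-78, 12167), Pow(2, Rational(1, 2)))) ≈ -0.0091484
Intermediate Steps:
m = -40 (m = Mul(10, -4) = -40)
Function('r')(h, u) = Pow(Add(4, u), Rational(1, 2)) (Function('r')(h, u) = Pow(Add(u, 4), Rational(1, 2)) = Pow(Add(4, u), Rational(1, 2)))
Function('d')(B) = Add(-7, Pow(B, 2), Mul(-39, B)) (Function('d')(B) = Add(-7, Add(Add(Pow(B, 2), Mul(-40, B)), B)) = Add(-7, Add(Pow(B, 2), Mul(-39, B))) = Add(-7, Pow(B, 2), Mul(-39, B)))
Pow(Function('d')(Function('r')(4, 4)), -1) = Pow(Add(-7, Pow(Pow(Add(4, 4), Rational(1, 2)), 2), Mul(-39, Pow(Add(4, 4), Rational(1, 2)))), -1) = Pow(Add(-7, Pow(Pow(8, Rational(1, 2)), 2), Mul(-39, Pow(8, Rational(1, 2)))), -1) = Pow(Add(-7, Pow(Mul(2, Pow(2, Rational(1, 2))), 2), Mul(-39, Mul(2, Pow(2, Rational(1, 2))))), -1) = Pow(Add(-7, 8, Mul(-78, Pow(2, Rational(1, 2)))), -1) = Pow(Add(1, Mul(-78, Pow(2, Rational(1, 2)))), -1)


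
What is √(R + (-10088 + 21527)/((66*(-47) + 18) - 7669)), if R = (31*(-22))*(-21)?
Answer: √1655887019331/10753 ≈ 119.67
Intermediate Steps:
R = 14322 (R = -682*(-21) = 14322)
√(R + (-10088 + 21527)/((66*(-47) + 18) - 7669)) = √(14322 + (-10088 + 21527)/((66*(-47) + 18) - 7669)) = √(14322 + 11439/((-3102 + 18) - 7669)) = √(14322 + 11439/(-3084 - 7669)) = √(14322 + 11439/(-10753)) = √(14322 + 11439*(-1/10753)) = √(14322 - 11439/10753) = √(153993027/10753) = √1655887019331/10753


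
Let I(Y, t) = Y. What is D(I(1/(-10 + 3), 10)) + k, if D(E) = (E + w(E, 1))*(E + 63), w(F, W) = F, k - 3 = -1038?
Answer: -51595/49 ≈ -1053.0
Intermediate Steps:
k = -1035 (k = 3 - 1038 = -1035)
D(E) = 2*E*(63 + E) (D(E) = (E + E)*(E + 63) = (2*E)*(63 + E) = 2*E*(63 + E))
D(I(1/(-10 + 3), 10)) + k = 2*(63 + 1/(-10 + 3))/(-10 + 3) - 1035 = 2*(63 + 1/(-7))/(-7) - 1035 = 2*(-⅐)*(63 - ⅐) - 1035 = 2*(-⅐)*(440/7) - 1035 = -880/49 - 1035 = -51595/49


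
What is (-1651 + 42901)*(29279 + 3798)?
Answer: 1364426250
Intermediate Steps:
(-1651 + 42901)*(29279 + 3798) = 41250*33077 = 1364426250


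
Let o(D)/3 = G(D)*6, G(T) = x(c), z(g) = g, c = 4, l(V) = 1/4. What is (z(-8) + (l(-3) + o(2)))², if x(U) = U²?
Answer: 1256641/16 ≈ 78540.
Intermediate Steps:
l(V) = ¼
G(T) = 16 (G(T) = 4² = 16)
o(D) = 288 (o(D) = 3*(16*6) = 3*96 = 288)
(z(-8) + (l(-3) + o(2)))² = (-8 + (¼ + 288))² = (-8 + 1153/4)² = (1121/4)² = 1256641/16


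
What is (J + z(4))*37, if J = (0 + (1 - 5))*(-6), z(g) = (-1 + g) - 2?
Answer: 925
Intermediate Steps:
z(g) = -3 + g
J = 24 (J = (0 - 4)*(-6) = -4*(-6) = 24)
(J + z(4))*37 = (24 + (-3 + 4))*37 = (24 + 1)*37 = 25*37 = 925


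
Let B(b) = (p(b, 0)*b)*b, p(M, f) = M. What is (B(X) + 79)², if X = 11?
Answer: 1988100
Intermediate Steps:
B(b) = b³ (B(b) = (b*b)*b = b²*b = b³)
(B(X) + 79)² = (11³ + 79)² = (1331 + 79)² = 1410² = 1988100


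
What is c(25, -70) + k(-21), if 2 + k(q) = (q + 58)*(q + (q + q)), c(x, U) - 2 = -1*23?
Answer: -2354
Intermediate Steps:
c(x, U) = -21 (c(x, U) = 2 - 1*23 = 2 - 23 = -21)
k(q) = -2 + 3*q*(58 + q) (k(q) = -2 + (q + 58)*(q + (q + q)) = -2 + (58 + q)*(q + 2*q) = -2 + (58 + q)*(3*q) = -2 + 3*q*(58 + q))
c(25, -70) + k(-21) = -21 + (-2 + 3*(-21)² + 174*(-21)) = -21 + (-2 + 3*441 - 3654) = -21 + (-2 + 1323 - 3654) = -21 - 2333 = -2354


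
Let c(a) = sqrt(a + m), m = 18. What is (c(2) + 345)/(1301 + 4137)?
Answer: 345/5438 + sqrt(5)/2719 ≈ 0.064265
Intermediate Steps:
c(a) = sqrt(18 + a) (c(a) = sqrt(a + 18) = sqrt(18 + a))
(c(2) + 345)/(1301 + 4137) = (sqrt(18 + 2) + 345)/(1301 + 4137) = (sqrt(20) + 345)/5438 = (2*sqrt(5) + 345)*(1/5438) = (345 + 2*sqrt(5))*(1/5438) = 345/5438 + sqrt(5)/2719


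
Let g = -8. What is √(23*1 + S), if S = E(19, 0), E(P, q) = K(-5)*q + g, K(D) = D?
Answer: √15 ≈ 3.8730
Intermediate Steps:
E(P, q) = -8 - 5*q (E(P, q) = -5*q - 8 = -8 - 5*q)
S = -8 (S = -8 - 5*0 = -8 + 0 = -8)
√(23*1 + S) = √(23*1 - 8) = √(23 - 8) = √15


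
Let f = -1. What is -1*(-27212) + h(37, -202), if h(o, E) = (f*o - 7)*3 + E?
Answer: 26878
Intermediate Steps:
h(o, E) = -21 + E - 3*o (h(o, E) = (-o - 7)*3 + E = (-7 - o)*3 + E = (-21 - 3*o) + E = -21 + E - 3*o)
-1*(-27212) + h(37, -202) = -1*(-27212) + (-21 - 202 - 3*37) = 27212 + (-21 - 202 - 111) = 27212 - 334 = 26878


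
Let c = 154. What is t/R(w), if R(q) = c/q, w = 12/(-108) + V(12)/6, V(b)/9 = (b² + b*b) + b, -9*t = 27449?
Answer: -111141001/12474 ≈ -8909.8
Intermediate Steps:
t = -27449/9 (t = -⅑*27449 = -27449/9 ≈ -3049.9)
V(b) = 9*b + 18*b² (V(b) = 9*((b² + b*b) + b) = 9*((b² + b²) + b) = 9*(2*b² + b) = 9*(b + 2*b²) = 9*b + 18*b²)
w = 4049/9 (w = 12/(-108) + (9*12*(1 + 2*12))/6 = 12*(-1/108) + (9*12*(1 + 24))*(⅙) = -⅑ + (9*12*25)*(⅙) = -⅑ + 2700*(⅙) = -⅑ + 450 = 4049/9 ≈ 449.89)
R(q) = 154/q
t/R(w) = -27449/(9*(154/(4049/9))) = -27449/(9*(154*(9/4049))) = -27449/(9*1386/4049) = -27449/9*4049/1386 = -111141001/12474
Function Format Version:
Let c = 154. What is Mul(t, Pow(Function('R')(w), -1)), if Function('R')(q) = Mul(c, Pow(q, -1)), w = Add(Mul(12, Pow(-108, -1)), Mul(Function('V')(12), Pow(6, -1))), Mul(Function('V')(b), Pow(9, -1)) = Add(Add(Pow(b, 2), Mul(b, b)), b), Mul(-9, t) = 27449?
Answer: Rational(-111141001, 12474) ≈ -8909.8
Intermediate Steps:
t = Rational(-27449, 9) (t = Mul(Rational(-1, 9), 27449) = Rational(-27449, 9) ≈ -3049.9)
Function('V')(b) = Add(Mul(9, b), Mul(18, Pow(b, 2))) (Function('V')(b) = Mul(9, Add(Add(Pow(b, 2), Mul(b, b)), b)) = Mul(9, Add(Add(Pow(b, 2), Pow(b, 2)), b)) = Mul(9, Add(Mul(2, Pow(b, 2)), b)) = Mul(9, Add(b, Mul(2, Pow(b, 2)))) = Add(Mul(9, b), Mul(18, Pow(b, 2))))
w = Rational(4049, 9) (w = Add(Mul(12, Pow(-108, -1)), Mul(Mul(9, 12, Add(1, Mul(2, 12))), Pow(6, -1))) = Add(Mul(12, Rational(-1, 108)), Mul(Mul(9, 12, Add(1, 24)), Rational(1, 6))) = Add(Rational(-1, 9), Mul(Mul(9, 12, 25), Rational(1, 6))) = Add(Rational(-1, 9), Mul(2700, Rational(1, 6))) = Add(Rational(-1, 9), 450) = Rational(4049, 9) ≈ 449.89)
Function('R')(q) = Mul(154, Pow(q, -1))
Mul(t, Pow(Function('R')(w), -1)) = Mul(Rational(-27449, 9), Pow(Mul(154, Pow(Rational(4049, 9), -1)), -1)) = Mul(Rational(-27449, 9), Pow(Mul(154, Rational(9, 4049)), -1)) = Mul(Rational(-27449, 9), Pow(Rational(1386, 4049), -1)) = Mul(Rational(-27449, 9), Rational(4049, 1386)) = Rational(-111141001, 12474)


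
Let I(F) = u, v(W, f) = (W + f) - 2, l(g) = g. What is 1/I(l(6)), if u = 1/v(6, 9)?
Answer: 13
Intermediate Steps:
v(W, f) = -2 + W + f
u = 1/13 (u = 1/(-2 + 6 + 9) = 1/13 ≈ 0.076923)
I(F) = 1/13
1/I(l(6)) = 1/(1/13) = 13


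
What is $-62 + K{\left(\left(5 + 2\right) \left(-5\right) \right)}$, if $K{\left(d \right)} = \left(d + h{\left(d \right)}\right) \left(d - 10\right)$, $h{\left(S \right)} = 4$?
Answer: $1333$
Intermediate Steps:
$K{\left(d \right)} = \left(-10 + d\right) \left(4 + d\right)$ ($K{\left(d \right)} = \left(d + 4\right) \left(d - 10\right) = \left(4 + d\right) \left(-10 + d\right) = \left(-10 + d\right) \left(4 + d\right)$)
$-62 + K{\left(\left(5 + 2\right) \left(-5\right) \right)} = -62 - \left(40 - 25 \left(5 + 2\right)^{2} + 6 \left(5 + 2\right) \left(-5\right)\right) = -62 - \left(40 - 1225 + 6 \cdot 7 \left(-5\right)\right) = -62 - \left(-170 - 1225\right) = -62 + \left(-40 + 1225 + 210\right) = -62 + 1395 = 1333$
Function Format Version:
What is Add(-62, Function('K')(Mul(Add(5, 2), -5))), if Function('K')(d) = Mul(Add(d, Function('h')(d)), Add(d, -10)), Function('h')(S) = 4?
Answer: 1333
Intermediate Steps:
Function('K')(d) = Mul(Add(-10, d), Add(4, d)) (Function('K')(d) = Mul(Add(d, 4), Add(d, -10)) = Mul(Add(4, d), Add(-10, d)) = Mul(Add(-10, d), Add(4, d)))
Add(-62, Function('K')(Mul(Add(5, 2), -5))) = Add(-62, Add(-40, Pow(Mul(Add(5, 2), -5), 2), Mul(-6, Mul(Add(5, 2), -5)))) = Add(-62, Add(-40, Pow(Mul(7, -5), 2), Mul(-6, Mul(7, -5)))) = Add(-62, Add(-40, Pow(-35, 2), Mul(-6, -35))) = Add(-62, Add(-40, 1225, 210)) = Add(-62, 1395) = 1333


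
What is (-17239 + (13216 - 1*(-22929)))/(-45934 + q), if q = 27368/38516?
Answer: -30340979/73715274 ≈ -0.41160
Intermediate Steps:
q = 6842/9629 (q = 27368*(1/38516) = 6842/9629 ≈ 0.71056)
(-17239 + (13216 - 1*(-22929)))/(-45934 + q) = (-17239 + (13216 - 1*(-22929)))/(-45934 + 6842/9629) = (-17239 + (13216 + 22929))/(-442291644/9629) = (-17239 + 36145)*(-9629/442291644) = 18906*(-9629/442291644) = -30340979/73715274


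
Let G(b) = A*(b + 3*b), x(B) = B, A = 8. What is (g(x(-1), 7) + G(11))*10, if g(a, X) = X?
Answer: 3590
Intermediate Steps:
G(b) = 32*b (G(b) = 8*(b + 3*b) = 8*(4*b) = 32*b)
(g(x(-1), 7) + G(11))*10 = (7 + 32*11)*10 = (7 + 352)*10 = 359*10 = 3590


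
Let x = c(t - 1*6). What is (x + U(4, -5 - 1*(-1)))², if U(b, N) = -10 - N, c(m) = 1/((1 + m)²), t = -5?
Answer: 358801/10000 ≈ 35.880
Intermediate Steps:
c(m) = (1 + m)⁻²
x = 1/100 (x = (1 + (-5 - 1*6))⁻² = (1 + (-5 - 6))⁻² = (1 - 11)⁻² = (-10)⁻² = 1/100 ≈ 0.010000)
(x + U(4, -5 - 1*(-1)))² = (1/100 + (-10 - (-5 - 1*(-1))))² = (1/100 + (-10 - (-5 + 1)))² = (1/100 + (-10 - 1*(-4)))² = (1/100 + (-10 + 4))² = (1/100 - 6)² = (-599/100)² = 358801/10000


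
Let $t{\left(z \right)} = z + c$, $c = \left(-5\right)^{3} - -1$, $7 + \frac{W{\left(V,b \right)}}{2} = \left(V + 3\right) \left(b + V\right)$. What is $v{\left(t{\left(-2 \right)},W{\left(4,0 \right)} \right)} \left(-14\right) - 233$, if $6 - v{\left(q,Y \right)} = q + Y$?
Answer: $-1493$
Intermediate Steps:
$W{\left(V,b \right)} = -14 + 2 \left(3 + V\right) \left(V + b\right)$ ($W{\left(V,b \right)} = -14 + 2 \left(V + 3\right) \left(b + V\right) = -14 + 2 \left(3 + V\right) \left(V + b\right)$)
$c = -124$ ($c = -125 + 1 = -124$)
$t{\left(z \right)} = -124 + z$ ($t{\left(z \right)} = z - 124 = -124 + z$)
$v{\left(q,Y \right)} = 6 - Y - q$ ($v{\left(q,Y \right)} = 6 - \left(q + Y\right) = 6 - \left(Y + q\right) = 6 - Y - q$)
$v{\left(t{\left(-2 \right)},W{\left(4,0 \right)} \right)} \left(-14\right) - 233 = \left(6 - \left(-14 + 2 \cdot 4^{2} + 6 \cdot 4 + 6 \cdot 0 + 2 \cdot 4 \cdot 0\right) - \left(-124 - 2\right)\right) \left(-14\right) - 233 = \left(6 - \left(-14 + 2 \cdot 16 + 24 + 0 + 0\right) - -126\right) \left(-14\right) - 233 = \left(6 - \left(-14 + 32 + 24 + 0 + 0\right) + 126\right) \left(-14\right) - 233 = \left(6 - 42 + 126\right) \left(-14\right) - 233 = 90 \left(-14\right) - 233 = -1260 - 233 = -1493$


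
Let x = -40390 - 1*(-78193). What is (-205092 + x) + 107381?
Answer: -59908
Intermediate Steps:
x = 37803 (x = -40390 + 78193 = 37803)
(-205092 + x) + 107381 = (-205092 + 37803) + 107381 = -167289 + 107381 = -59908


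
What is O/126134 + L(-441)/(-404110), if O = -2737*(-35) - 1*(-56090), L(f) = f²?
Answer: 1315985032/1820428955 ≈ 0.72290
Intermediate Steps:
O = 151885 (O = 95795 + 56090 = 151885)
O/126134 + L(-441)/(-404110) = 151885/126134 + (-441)²/(-404110) = 151885*(1/126134) + 194481*(-1/404110) = 151885/126134 - 27783/57730 = 1315985032/1820428955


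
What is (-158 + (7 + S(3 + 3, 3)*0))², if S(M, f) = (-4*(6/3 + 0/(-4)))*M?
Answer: 22801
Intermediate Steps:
S(M, f) = -8*M (S(M, f) = (-4*(6*(⅓) + 0*(-¼)))*M = (-4*(2 + 0))*M = (-4*2)*M = -8*M)
(-158 + (7 + S(3 + 3, 3)*0))² = (-158 + (7 - 8*(3 + 3)*0))² = (-158 + (7 - 8*6*0))² = (-158 + (7 - 48*0))² = (-158 + (7 + 0))² = (-158 + 7)² = (-151)² = 22801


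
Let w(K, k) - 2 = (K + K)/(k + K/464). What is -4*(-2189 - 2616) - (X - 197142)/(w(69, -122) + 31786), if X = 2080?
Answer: 17276584202209/898598850 ≈ 19226.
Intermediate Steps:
w(K, k) = 2 + 2*K/(k + K/464) (w(K, k) = 2 + (K + K)/(k + K/464) = 2 + (2*K)/(k + K*(1/464)) = 2 + (2*K)/(k + K/464) = 2 + 2*K/(k + K/464))
-4*(-2189 - 2616) - (X - 197142)/(w(69, -122) + 31786) = -4*(-2189 - 2616) - (2080 - 197142)/(2*(464*(-122) + 465*69)/(69 + 464*(-122)) + 31786) = -4*(-4805) - (-195062)/(2*(-56608 + 32085)/(69 - 56608) + 31786) = 19220 - (-195062)/(2*(-24523)/(-56539) + 31786) = 19220 - (-195062)/(2*(-1/56539)*(-24523) + 31786) = 19220 - (-195062)/(49046/56539 + 31786) = 19220 - (-195062)/1797197700/56539 = 19220 - (-195062)*56539/1797197700 = 19220 - 1*(-5514305209/898598850) = 19220 + 5514305209/898598850 = 17276584202209/898598850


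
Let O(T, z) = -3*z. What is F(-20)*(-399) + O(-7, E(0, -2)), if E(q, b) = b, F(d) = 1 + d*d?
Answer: -159993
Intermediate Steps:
F(d) = 1 + d²
F(-20)*(-399) + O(-7, E(0, -2)) = (1 + (-20)²)*(-399) - 3*(-2) = (1 + 400)*(-399) + 6 = 401*(-399) + 6 = -159999 + 6 = -159993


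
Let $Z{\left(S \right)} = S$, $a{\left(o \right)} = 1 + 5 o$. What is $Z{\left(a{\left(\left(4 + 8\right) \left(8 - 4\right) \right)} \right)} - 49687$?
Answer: $-49446$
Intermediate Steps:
$Z{\left(a{\left(\left(4 + 8\right) \left(8 - 4\right) \right)} \right)} - 49687 = \left(1 + 5 \left(4 + 8\right) \left(8 - 4\right)\right) - 49687 = \left(1 + 5 \cdot 12 \cdot 4\right) - 49687 = \left(1 + 5 \cdot 48\right) - 49687 = \left(1 + 240\right) - 49687 = 241 - 49687 = -49446$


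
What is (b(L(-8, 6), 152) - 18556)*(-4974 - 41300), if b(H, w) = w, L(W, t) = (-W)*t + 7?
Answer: 851626696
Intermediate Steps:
L(W, t) = 7 - W*t (L(W, t) = -W*t + 7 = 7 - W*t)
(b(L(-8, 6), 152) - 18556)*(-4974 - 41300) = (152 - 18556)*(-4974 - 41300) = -18404*(-46274) = 851626696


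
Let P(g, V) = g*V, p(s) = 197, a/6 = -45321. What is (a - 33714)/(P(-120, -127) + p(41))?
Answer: -305640/15437 ≈ -19.799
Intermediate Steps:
a = -271926 (a = 6*(-45321) = -271926)
P(g, V) = V*g
(a - 33714)/(P(-120, -127) + p(41)) = (-271926 - 33714)/(-127*(-120) + 197) = -305640/(15240 + 197) = -305640/15437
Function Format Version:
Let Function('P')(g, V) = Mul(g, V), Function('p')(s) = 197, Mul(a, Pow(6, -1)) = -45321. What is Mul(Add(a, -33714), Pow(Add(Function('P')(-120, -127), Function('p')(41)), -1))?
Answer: Rational(-305640, 15437) ≈ -19.799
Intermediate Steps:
a = -271926 (a = Mul(6, -45321) = -271926)
Function('P')(g, V) = Mul(V, g)
Mul(Add(a, -33714), Pow(Add(Function('P')(-120, -127), Function('p')(41)), -1)) = Mul(Add(-271926, -33714), Pow(Add(Mul(-127, -120), 197), -1)) = Mul(-305640, Pow(Add(15240, 197), -1)) = Mul(-305640, Pow(15437, -1)) = Mul(-305640, Rational(1, 15437)) = Rational(-305640, 15437)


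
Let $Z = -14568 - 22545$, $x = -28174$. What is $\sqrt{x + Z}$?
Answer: $i \sqrt{65287} \approx 255.51 i$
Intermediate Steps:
$Z = -37113$
$\sqrt{x + Z} = \sqrt{-28174 - 37113} = \sqrt{-65287} = i \sqrt{65287}$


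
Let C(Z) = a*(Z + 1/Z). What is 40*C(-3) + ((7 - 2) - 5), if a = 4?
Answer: -1600/3 ≈ -533.33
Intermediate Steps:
C(Z) = 4*Z + 4/Z (C(Z) = 4*(Z + 1/Z) = 4*Z + 4/Z)
40*C(-3) + ((7 - 2) - 5) = 40*(4*(-3) + 4/(-3)) + ((7 - 2) - 5) = 40*(-12 + 4*(-1/3)) + (5 - 5) = 40*(-12 - 4/3) + 0 = 40*(-40/3) + 0 = -1600/3 + 0 = -1600/3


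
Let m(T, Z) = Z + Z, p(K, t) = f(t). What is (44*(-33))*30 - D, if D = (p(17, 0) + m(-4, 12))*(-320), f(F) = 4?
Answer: -34600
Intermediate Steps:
p(K, t) = 4
m(T, Z) = 2*Z
D = -8960 (D = (4 + 2*12)*(-320) = (4 + 24)*(-320) = 28*(-320) = -8960)
(44*(-33))*30 - D = (44*(-33))*30 - 1*(-8960) = -1452*30 + 8960 = -43560 + 8960 = -34600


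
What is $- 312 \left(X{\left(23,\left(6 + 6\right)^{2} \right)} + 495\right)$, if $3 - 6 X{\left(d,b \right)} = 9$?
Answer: $-154128$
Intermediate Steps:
$X{\left(d,b \right)} = -1$ ($X{\left(d,b \right)} = \frac{1}{2} - \frac{3}{2} = -1$)
$- 312 \left(X{\left(23,\left(6 + 6\right)^{2} \right)} + 495\right) = - 312 \left(-1 + 495\right) = \left(-312\right) 494 = -154128$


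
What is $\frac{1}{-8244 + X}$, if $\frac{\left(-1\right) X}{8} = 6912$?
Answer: $- \frac{1}{63540} \approx -1.5738 \cdot 10^{-5}$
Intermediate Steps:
$X = -55296$ ($X = \left(-8\right) 6912 = -55296$)
$\frac{1}{-8244 + X} = \frac{1}{-8244 - 55296} = \frac{1}{-63540} = - \frac{1}{63540}$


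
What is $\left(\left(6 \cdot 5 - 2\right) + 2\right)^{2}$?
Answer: $900$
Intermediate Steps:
$\left(\left(6 \cdot 5 - 2\right) + 2\right)^{2} = \left(\left(30 - 2\right) + 2\right)^{2} = \left(28 + 2\right)^{2} = 30^{2} = 900$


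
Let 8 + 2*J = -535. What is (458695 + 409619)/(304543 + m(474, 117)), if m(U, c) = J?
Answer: 1736628/608543 ≈ 2.8537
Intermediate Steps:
J = -543/2 (J = -4 + (½)*(-535) = -4 - 535/2 = -543/2 ≈ -271.50)
m(U, c) = -543/2
(458695 + 409619)/(304543 + m(474, 117)) = (458695 + 409619)/(304543 - 543/2) = 868314/(608543/2) = 868314*(2/608543) = 1736628/608543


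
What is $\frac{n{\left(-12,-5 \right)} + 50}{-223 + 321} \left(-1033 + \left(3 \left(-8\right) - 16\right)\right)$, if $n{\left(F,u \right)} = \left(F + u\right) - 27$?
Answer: $- \frac{3219}{49} \approx -65.694$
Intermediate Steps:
$n{\left(F,u \right)} = -27 + F + u$
$\frac{n{\left(-12,-5 \right)} + 50}{-223 + 321} \left(-1033 + \left(3 \left(-8\right) - 16\right)\right) = \frac{\left(-27 - 12 - 5\right) + 50}{-223 + 321} \left(-1033 + \left(3 \left(-8\right) - 16\right)\right) = \frac{-44 + 50}{98} \left(-1033 - 40\right) = 6 \cdot \frac{1}{98} \left(-1033 - 40\right) = \frac{3}{49} \left(-1073\right) = - \frac{3219}{49}$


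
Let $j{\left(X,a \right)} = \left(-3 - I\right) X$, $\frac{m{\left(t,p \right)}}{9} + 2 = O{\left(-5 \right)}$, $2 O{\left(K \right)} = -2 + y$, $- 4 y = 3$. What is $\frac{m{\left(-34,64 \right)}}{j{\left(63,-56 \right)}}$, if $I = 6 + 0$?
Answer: $\frac{3}{56} \approx 0.053571$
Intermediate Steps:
$y = - \frac{3}{4}$ ($y = \left(- \frac{1}{4}\right) 3 = - \frac{3}{4} \approx -0.75$)
$I = 6$
$O{\left(K \right)} = - \frac{11}{8}$ ($O{\left(K \right)} = \frac{-2 - \frac{3}{4}}{2} = \frac{1}{2} \left(- \frac{11}{4}\right) = - \frac{11}{8}$)
$m{\left(t,p \right)} = - \frac{243}{8}$ ($m{\left(t,p \right)} = -18 + 9 \left(- \frac{11}{8}\right) = -18 - \frac{99}{8} = - \frac{243}{8}$)
$j{\left(X,a \right)} = - 9 X$ ($j{\left(X,a \right)} = \left(-3 - 6\right) X = - 9 X$)
$\frac{m{\left(-34,64 \right)}}{j{\left(63,-56 \right)}} = - \frac{243}{8 \left(\left(-9\right) 63\right)} = - \frac{243}{8 \left(-567\right)} = \left(- \frac{243}{8}\right) \left(- \frac{1}{567}\right) = \frac{3}{56}$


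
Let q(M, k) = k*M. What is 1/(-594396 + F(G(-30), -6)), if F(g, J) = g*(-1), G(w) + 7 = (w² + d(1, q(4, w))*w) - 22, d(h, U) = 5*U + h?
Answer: -1/613237 ≈ -1.6307e-6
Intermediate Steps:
q(M, k) = M*k
d(h, U) = h + 5*U
G(w) = -29 + w² + w*(1 + 20*w) (G(w) = -7 + ((w² + (1 + 5*(4*w))*w) - 22) = -7 + ((w² + (1 + 20*w)*w) - 22) = -7 + ((w² + w*(1 + 20*w)) - 22) = -7 + (-22 + w² + w*(1 + 20*w)) = -29 + w² + w*(1 + 20*w))
F(g, J) = -g
1/(-594396 + F(G(-30), -6)) = 1/(-594396 - (-29 - 30 + 21*(-30)²)) = 1/(-594396 - (-29 - 30 + 21*900)) = 1/(-594396 - (-29 - 30 + 18900)) = 1/(-594396 - 1*18841) = 1/(-594396 - 18841) = 1/(-613237) = -1/613237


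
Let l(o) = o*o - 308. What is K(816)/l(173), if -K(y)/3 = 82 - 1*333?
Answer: 753/29621 ≈ 0.025421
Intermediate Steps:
K(y) = 753 (K(y) = -3*(82 - 1*333) = -3*(82 - 333) = -3*(-251) = 753)
l(o) = -308 + o**2 (l(o) = o**2 - 308 = -308 + o**2)
K(816)/l(173) = 753/(-308 + 173**2) = 753/(-308 + 29929) = 753/29621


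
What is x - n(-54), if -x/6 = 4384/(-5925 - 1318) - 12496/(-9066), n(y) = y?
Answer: 540222158/10944173 ≈ 49.362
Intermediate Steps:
x = -50763184/10944173 (x = -6*(4384/(-5925 - 1318) - 12496/(-9066)) = -6*(4384/(-7243) - 12496*(-1/9066)) = -6*(4384*(-1/7243) + 6248/4533) = -6*(-4384/7243 + 6248/4533) = -6*25381592/32832519 = -50763184/10944173 ≈ -4.6384)
x - n(-54) = -50763184/10944173 - 1*(-54) = -50763184/10944173 + 54 = 540222158/10944173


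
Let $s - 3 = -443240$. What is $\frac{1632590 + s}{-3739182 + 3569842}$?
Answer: $- \frac{1189353}{169340} \approx -7.0235$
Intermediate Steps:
$s = -443237$ ($s = 3 - 443240 = -443237$)
$\frac{1632590 + s}{-3739182 + 3569842} = \frac{1632590 - 443237}{-3739182 + 3569842} = \frac{1189353}{-169340} = 1189353 \left(- \frac{1}{169340}\right) = - \frac{1189353}{169340}$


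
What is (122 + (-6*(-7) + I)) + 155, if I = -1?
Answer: 318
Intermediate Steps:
(122 + (-6*(-7) + I)) + 155 = (122 + (-6*(-7) - 1)) + 155 = (122 + (42 - 1)) + 155 = (122 + 41) + 155 = 163 + 155 = 318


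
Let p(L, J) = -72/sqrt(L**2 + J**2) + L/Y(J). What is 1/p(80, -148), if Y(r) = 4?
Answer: 8845/176819 + 9*sqrt(1769)/353638 ≈ 0.051093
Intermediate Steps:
p(L, J) = -72/sqrt(J**2 + L**2) + L/4 (p(L, J) = -72/sqrt(L**2 + J**2) + L/4 = -72/sqrt(J**2 + L**2) + L*(1/4) = -72/sqrt(J**2 + L**2) + L/4)
1/p(80, -148) = 1/(-72/sqrt((-148)**2 + 80**2) + (1/4)*80) = 1/(-72/sqrt(21904 + 6400) + 20) = 1/(-18*sqrt(1769)/1769 + 20) = 1/(20 - 18*sqrt(1769)/1769)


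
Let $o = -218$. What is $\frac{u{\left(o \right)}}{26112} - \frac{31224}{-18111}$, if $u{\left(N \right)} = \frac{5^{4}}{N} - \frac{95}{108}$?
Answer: $\frac{3199053687427}{1855716231168} \approx 1.7239$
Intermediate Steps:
$u{\left(N \right)} = - \frac{95}{108} + \frac{625}{N}$ ($u{\left(N \right)} = \frac{625}{N} - \frac{95}{108} = - \frac{95}{108} + \frac{625}{N}$)
$\frac{u{\left(o \right)}}{26112} - \frac{31224}{-18111} = \frac{- \frac{95}{108} + \frac{625}{-218}}{26112} - \frac{31224}{-18111} = \left(- \frac{95}{108} + 625 \left(- \frac{1}{218}\right)\right) \frac{1}{26112} - - \frac{10408}{6037} = \left(- \frac{95}{108} - \frac{625}{218}\right) \frac{1}{26112} + \frac{10408}{6037} = \left(- \frac{44105}{11772}\right) \frac{1}{26112} + \frac{10408}{6037} = - \frac{44105}{307390464} + \frac{10408}{6037} = \frac{3199053687427}{1855716231168}$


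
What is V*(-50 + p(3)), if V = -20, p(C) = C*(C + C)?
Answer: 640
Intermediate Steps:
p(C) = 2*C² (p(C) = C*(2*C) = 2*C²)
V*(-50 + p(3)) = -20*(-50 + 2*3²) = -20*(-50 + 2*9) = -20*(-50 + 18) = -20*(-32) = 640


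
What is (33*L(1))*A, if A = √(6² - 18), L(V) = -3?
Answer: -297*√2 ≈ -420.02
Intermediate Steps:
A = 3*√2 (A = √(36 - 18) = √18 = 3*√2 ≈ 4.2426)
(33*L(1))*A = (33*(-3))*(3*√2) = -297*√2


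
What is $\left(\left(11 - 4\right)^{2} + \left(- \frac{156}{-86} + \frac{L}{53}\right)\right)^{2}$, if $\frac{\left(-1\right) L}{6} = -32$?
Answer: $\frac{15391131721}{5193841} \approx 2963.3$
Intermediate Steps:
$L = 192$ ($L = \left(-6\right) \left(-32\right) = 192$)
$\left(\left(11 - 4\right)^{2} + \left(- \frac{156}{-86} + \frac{L}{53}\right)\right)^{2} = \left(\left(11 - 4\right)^{2} + \left(- \frac{156}{-86} + \frac{192}{53}\right)\right)^{2} = \left(7^{2} + \left(\left(-156\right) \left(- \frac{1}{86}\right) + 192 \cdot \frac{1}{53}\right)\right)^{2} = \left(49 + \left(\frac{78}{43} + \frac{192}{53}\right)\right)^{2} = \left(49 + \frac{12390}{2279}\right)^{2} = \left(\frac{124061}{2279}\right)^{2} = \frac{15391131721}{5193841}$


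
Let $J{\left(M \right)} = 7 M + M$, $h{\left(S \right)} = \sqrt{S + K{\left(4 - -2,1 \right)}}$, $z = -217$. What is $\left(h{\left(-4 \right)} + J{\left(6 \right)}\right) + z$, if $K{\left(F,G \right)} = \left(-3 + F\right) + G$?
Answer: $-169$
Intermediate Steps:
$K{\left(F,G \right)} = -3 + F + G$
$h{\left(S \right)} = \sqrt{4 + S}$ ($h{\left(S \right)} = \sqrt{S + \left(-3 + \left(4 - -2\right) + 1\right)} = \sqrt{S + \left(-3 + \left(4 + 2\right) + 1\right)} = \sqrt{S + \left(-3 + 6 + 1\right)} = \sqrt{S + 4} = \sqrt{4 + S}$)
$J{\left(M \right)} = 8 M$
$\left(h{\left(-4 \right)} + J{\left(6 \right)}\right) + z = \left(\sqrt{4 - 4} + 8 \cdot 6\right) - 217 = \left(\sqrt{0} + 48\right) - 217 = \left(0 + 48\right) - 217 = 48 - 217 = -169$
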